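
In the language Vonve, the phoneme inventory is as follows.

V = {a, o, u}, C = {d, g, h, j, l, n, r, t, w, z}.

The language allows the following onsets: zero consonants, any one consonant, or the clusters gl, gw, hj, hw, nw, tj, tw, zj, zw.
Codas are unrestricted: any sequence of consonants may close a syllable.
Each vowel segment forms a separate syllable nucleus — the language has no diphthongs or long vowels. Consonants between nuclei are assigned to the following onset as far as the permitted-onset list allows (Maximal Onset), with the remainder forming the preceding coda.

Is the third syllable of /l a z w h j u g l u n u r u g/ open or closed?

open

Nuclei (vowels): a, u, u, u, u → 5 syllables.
V1 /a/ – V2 /u/: /zwhj/; trying suffixes from longest down, /hj/ is the first permitted one, so coda /zw/ | onset /hj/.
V2 /u/ – V3 /u/: cluster /gl/ — /gl/ is itself a permitted onset, so the whole cluster goes right; preceding coda = ∅.
V3 /u/ – V4 /u/: /n/ → onset of the next syllable (single consonants are always licit onsets).
V4 /u/ – V5 /u/: /r/ → onset of the next syllable (single consonants are always licit onsets).
Result: lazw.hju.glu.nu.rug.
Syllable 3 is /glu/; it ends in its nucleus with no coda, so it is open.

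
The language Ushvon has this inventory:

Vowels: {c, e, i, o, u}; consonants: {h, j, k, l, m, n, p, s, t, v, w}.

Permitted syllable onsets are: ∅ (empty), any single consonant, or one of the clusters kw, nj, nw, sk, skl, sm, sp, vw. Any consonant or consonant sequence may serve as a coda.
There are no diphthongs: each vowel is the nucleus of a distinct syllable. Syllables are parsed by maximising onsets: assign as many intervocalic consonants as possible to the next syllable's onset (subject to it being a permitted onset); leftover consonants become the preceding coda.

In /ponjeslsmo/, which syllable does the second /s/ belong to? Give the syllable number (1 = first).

3

Vowels present: o, e, o; each is a nucleus, giving 3 syllables.
σ1/σ2 boundary: /nj/ — entire cluster is a permitted onset → onset /nj/, coda ∅.
σ2/σ3 boundary: /slsm/; trying suffixes from longest down, /sm/ is the first permitted one, so coda /sl/ | onset /sm/.
Result: po.njesl.smo.
The second /s/ is in the onset of syllable 3 (/smo/).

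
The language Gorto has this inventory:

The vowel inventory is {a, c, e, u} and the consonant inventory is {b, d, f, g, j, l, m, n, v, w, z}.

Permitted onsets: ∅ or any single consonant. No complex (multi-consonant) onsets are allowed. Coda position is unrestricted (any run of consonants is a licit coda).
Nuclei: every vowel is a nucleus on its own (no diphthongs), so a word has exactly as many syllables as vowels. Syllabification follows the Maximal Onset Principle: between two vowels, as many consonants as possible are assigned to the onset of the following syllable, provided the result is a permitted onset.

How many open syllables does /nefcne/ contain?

Vowels present: e, c, e; each is a nucleus, giving 3 syllables.
/e…c/ gap (V1→V2): /f/ → onset of the next syllable (single consonants are always licit onsets).
/c…e/ gap (V2→V3): just /n/ — single C goes to the following onset.
Result: ne.fc.ne.
Classifying each syllable: /ne/ (open), /fc/ (open), /ne/ (open).
Open syllables: 3.

3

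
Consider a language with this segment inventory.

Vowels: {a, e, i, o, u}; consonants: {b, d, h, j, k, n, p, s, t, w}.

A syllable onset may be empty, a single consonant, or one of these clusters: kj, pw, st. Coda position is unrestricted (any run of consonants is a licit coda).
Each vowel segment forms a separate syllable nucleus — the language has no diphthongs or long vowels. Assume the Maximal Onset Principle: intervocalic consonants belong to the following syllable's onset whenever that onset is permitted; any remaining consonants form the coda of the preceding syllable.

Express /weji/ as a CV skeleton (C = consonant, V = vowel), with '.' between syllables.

Nuclei (vowels): e, i → 2 syllables.
Between /e/ (V1) and /i/ (V2): /j/ is a single consonant, so it becomes the next onset.
Result: we.ji.
Mapping each syllable to C/V: /we/ → CV, /ji/ → CV.

CV.CV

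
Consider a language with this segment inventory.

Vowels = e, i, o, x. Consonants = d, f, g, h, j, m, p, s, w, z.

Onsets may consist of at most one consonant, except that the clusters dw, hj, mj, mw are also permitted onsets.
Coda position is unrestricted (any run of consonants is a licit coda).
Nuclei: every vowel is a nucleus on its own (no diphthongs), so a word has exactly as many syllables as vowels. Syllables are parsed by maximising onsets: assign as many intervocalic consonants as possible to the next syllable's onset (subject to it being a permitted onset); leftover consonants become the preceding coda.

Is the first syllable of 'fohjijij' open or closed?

open

Nuclei (vowels): o, i, i → 3 syllables.
V1 /o/ – V2 /i/: /hj/ — entire cluster is a permitted onset → onset /hj/, coda ∅.
V2 /i/ – V3 /i/: /j/ is a single consonant, so it becomes the next onset.
So the parse is fo.hji.jij.
Syllable 1 is /fo/; it ends in its nucleus with no coda, so it is open.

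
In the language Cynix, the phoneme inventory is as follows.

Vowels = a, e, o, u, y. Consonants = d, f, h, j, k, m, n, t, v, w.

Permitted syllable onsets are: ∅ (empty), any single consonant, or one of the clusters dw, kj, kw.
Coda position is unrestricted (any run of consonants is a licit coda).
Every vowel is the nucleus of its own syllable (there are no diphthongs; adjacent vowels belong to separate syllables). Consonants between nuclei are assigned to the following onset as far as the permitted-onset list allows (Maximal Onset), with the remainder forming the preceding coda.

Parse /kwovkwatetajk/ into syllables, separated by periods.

Nuclei (vowels): o, a, e, a → 4 syllables.
Between /o/ (V1) and /a/ (V2): /vkw/ splits as /v/ + /kw/ (/kw/ is the longest suffix that is a licit onset).
Between /a/ (V2) and /e/ (V3): /t/ is a single consonant, so it becomes the next onset.
Between /e/ (V3) and /a/ (V4): /t/ is a single consonant, so it becomes the next onset.

kwov.kwa.te.tajk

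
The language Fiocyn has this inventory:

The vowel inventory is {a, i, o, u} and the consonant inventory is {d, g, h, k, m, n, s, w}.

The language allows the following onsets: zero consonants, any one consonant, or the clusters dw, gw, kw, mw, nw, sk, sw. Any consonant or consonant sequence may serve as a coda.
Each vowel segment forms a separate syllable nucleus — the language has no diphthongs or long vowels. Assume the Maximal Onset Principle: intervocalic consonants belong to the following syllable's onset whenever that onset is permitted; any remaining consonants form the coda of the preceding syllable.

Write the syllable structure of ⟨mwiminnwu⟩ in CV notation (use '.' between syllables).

Nuclei (vowels): i, i, u → 3 syllables.
Between /i/ (V1) and /i/ (V2): just /m/ — single C goes to the following onset.
Between /i/ (V2) and /u/ (V3): /nnw/; trying suffixes from longest down, /nw/ is the first permitted one, so coda /n/ | onset /nw/.
Syllabification: mwi.min.nwu.
Mapping each syllable to C/V: /mwi/ → CCV, /min/ → CVC, /nwu/ → CCV.

CCV.CVC.CCV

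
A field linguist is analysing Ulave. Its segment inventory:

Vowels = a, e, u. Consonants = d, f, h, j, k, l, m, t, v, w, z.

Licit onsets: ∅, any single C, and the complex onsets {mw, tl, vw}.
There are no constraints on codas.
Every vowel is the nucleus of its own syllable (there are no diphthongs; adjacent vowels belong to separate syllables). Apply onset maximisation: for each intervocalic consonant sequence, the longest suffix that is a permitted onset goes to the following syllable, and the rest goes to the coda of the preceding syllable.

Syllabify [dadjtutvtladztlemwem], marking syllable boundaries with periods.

The vowels are a, u, a, e, e — 5 nuclei, so 5 syllables.
Between /a/ (V1) and /u/ (V2): /djt/ — longest licit onset from the right is /t/, leaving /dj/ as coda.
Between /u/ (V2) and /a/ (V3): /tvtl/; trying suffixes from longest down, /tl/ is the first permitted one, so coda /tv/ | onset /tl/.
Between /a/ (V3) and /e/ (V4): cluster /dztl/ — the longest permitted-onset suffix is /tl/; onset = /tl/, preceding coda = /dz/.
Between /e/ (V4) and /e/ (V5): cluster /mw/ — /mw/ is itself a permitted onset, so the whole cluster goes right; preceding coda = ∅.

dadj.tutv.tladz.tle.mwem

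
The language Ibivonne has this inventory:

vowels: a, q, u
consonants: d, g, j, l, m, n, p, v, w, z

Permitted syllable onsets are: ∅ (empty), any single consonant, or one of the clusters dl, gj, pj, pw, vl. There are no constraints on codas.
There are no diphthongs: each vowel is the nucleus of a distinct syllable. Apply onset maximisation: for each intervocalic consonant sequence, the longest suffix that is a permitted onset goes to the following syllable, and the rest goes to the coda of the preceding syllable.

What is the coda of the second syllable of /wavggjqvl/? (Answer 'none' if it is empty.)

Vowels present: a, q; each is a nucleus, giving 2 syllables.
Between /a/ (V1) and /q/ (V2): /vggj/ splits as /vg/ + /gj/ (/gj/ is the longest suffix that is a licit onset).
Putting it together: wavg.gjqvl.
Syllable 2 is /gjqvl/: onset /gj/, nucleus /q/, coda /vl/.

vl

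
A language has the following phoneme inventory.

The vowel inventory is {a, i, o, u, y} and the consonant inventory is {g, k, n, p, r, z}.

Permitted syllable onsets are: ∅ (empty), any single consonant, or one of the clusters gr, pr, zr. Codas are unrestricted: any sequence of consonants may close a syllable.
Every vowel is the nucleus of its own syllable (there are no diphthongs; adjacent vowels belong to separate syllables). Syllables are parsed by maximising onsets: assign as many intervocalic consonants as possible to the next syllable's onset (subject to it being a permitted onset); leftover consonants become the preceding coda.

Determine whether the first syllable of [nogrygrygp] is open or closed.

open

Nuclei (vowels): o, y, y → 3 syllables.
/o…y/ gap (V1→V2): cluster /gr/ — /gr/ is itself a permitted onset, so the whole cluster goes right; preceding coda = ∅.
/y…y/ gap (V2→V3): /gr/ — entire cluster is a permitted onset → onset /gr/, coda ∅.
Syllabification: no.gry.grygp.
Syllable 1 is /no/; it ends in its nucleus with no coda, so it is open.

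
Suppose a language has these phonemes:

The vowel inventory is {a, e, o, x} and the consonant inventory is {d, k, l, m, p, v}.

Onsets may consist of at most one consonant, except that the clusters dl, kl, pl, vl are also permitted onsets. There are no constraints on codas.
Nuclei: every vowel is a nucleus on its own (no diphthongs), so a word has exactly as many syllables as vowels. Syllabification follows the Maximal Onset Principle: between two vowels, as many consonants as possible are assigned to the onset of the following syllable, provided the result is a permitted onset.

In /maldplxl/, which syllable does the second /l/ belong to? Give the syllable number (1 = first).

Vowels present: a, x; each is a nucleus, giving 2 syllables.
/a…x/ gap (V1→V2): cluster /ldpl/ — the longest permitted-onset suffix is /pl/; onset = /pl/, preceding coda = /ld/.
Syllabification: mald.plxl.
The second /l/ is in the onset of syllable 2 (/plxl/).

2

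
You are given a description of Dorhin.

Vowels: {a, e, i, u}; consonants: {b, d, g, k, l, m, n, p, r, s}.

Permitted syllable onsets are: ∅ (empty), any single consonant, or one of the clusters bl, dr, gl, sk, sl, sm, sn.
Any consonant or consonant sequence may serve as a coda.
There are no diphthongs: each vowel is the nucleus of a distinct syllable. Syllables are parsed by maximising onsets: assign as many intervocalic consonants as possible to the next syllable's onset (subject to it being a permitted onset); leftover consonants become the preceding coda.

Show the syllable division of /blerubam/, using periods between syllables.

ble.ru.bam

Vowels present: e, u, a; each is a nucleus, giving 3 syllables.
σ1/σ2 boundary: /r/ is a single consonant, so it becomes the next onset.
σ2/σ3 boundary: /b/ → onset of the next syllable (single consonants are always licit onsets).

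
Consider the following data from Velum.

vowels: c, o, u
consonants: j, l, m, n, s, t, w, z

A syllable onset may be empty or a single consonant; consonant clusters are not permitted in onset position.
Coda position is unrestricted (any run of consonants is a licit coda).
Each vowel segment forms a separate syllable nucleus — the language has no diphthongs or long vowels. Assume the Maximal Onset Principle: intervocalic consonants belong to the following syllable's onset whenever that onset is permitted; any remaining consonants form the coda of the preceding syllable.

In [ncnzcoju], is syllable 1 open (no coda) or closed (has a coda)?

Nuclei (vowels): c, c, o, u → 4 syllables.
σ1/σ2 boundary: /nz/ splits as /n/ + /z/ (/z/ is the longest suffix that is a licit onset).
σ2/σ3 boundary: nothing intervenes; syllable break is V.V.
σ3/σ4 boundary: /j/ → onset of the next syllable (single consonants are always licit onsets).
Syllabification: ncn.zc.o.ju.
Syllable 1 is /ncn/ with coda /n/, so it is closed.

closed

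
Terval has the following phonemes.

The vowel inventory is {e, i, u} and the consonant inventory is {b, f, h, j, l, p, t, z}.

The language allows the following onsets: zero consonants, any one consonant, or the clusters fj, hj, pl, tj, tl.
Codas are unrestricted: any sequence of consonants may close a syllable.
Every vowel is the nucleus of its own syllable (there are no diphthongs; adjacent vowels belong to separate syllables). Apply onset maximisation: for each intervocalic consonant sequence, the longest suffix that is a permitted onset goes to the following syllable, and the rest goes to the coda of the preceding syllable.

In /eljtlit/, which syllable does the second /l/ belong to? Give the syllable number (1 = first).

2

Vowels present: e, i; each is a nucleus, giving 2 syllables.
σ1/σ2 boundary: /ljtl/ — longest licit onset from the right is /tl/, leaving /lj/ as coda.
Result: elj.tlit.
The second /l/ is in the onset of syllable 2 (/tlit/).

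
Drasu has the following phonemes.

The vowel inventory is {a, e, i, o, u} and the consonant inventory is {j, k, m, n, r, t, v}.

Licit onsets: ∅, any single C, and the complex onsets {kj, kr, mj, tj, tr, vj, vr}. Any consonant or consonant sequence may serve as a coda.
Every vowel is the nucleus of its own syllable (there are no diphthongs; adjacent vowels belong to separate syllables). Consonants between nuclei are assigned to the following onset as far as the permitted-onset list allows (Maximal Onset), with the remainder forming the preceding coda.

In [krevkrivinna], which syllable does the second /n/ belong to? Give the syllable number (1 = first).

The vowels are e, i, i, a — 4 nuclei, so 4 syllables.
σ1/σ2 boundary: cluster /vkr/ — the longest permitted-onset suffix is /kr/; onset = /kr/, preceding coda = /v/.
σ2/σ3 boundary: just /v/ — single C goes to the following onset.
σ3/σ4 boundary: /nn/ — longest licit onset from the right is /n/, leaving /n/ as coda.
Result: krev.kri.vin.na.
The second /n/ is in the onset of syllable 4 (/na/).

4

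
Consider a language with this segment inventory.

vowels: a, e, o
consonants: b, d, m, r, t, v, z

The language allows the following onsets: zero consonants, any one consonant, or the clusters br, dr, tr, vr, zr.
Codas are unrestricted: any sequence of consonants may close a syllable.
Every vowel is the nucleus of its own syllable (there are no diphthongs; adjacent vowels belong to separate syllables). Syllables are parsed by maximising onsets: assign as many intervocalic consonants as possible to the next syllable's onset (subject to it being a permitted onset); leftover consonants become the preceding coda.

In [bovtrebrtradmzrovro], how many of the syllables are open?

2

Nuclei (vowels): o, e, a, o, o → 5 syllables.
σ1/σ2 boundary: /vtr/; trying suffixes from longest down, /tr/ is the first permitted one, so coda /v/ | onset /tr/.
σ2/σ3 boundary: /brtr/ splits as /br/ + /tr/ (/tr/ is the longest suffix that is a licit onset).
σ3/σ4 boundary: /dmzr/ — longest licit onset from the right is /zr/, leaving /dm/ as coda.
σ4/σ5 boundary: /vr/ is a licit onset in full, so it all attaches to the next syllable.
Syllabification: bov.trebr.tradm.zro.vro.
Classifying each syllable: /bov/ (closed), /trebr/ (closed), /tradm/ (closed), /zro/ (open), /vro/ (open).
Open syllables: 2.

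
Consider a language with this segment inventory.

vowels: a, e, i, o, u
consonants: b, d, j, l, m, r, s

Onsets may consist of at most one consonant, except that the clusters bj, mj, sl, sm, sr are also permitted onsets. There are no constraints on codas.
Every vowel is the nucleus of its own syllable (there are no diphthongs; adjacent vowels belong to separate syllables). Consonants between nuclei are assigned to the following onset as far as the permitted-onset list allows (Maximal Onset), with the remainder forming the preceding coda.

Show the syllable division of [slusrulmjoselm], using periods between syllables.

slu.srul.mjo.selm

Vowels present: u, u, o, e; each is a nucleus, giving 4 syllables.
σ1/σ2 boundary: /sr/ is a licit onset in full, so it all attaches to the next syllable.
σ2/σ3 boundary: cluster /lmj/ — the longest permitted-onset suffix is /mj/; onset = /mj/, preceding coda = /l/.
σ3/σ4 boundary: /s/ is a single consonant, so it becomes the next onset.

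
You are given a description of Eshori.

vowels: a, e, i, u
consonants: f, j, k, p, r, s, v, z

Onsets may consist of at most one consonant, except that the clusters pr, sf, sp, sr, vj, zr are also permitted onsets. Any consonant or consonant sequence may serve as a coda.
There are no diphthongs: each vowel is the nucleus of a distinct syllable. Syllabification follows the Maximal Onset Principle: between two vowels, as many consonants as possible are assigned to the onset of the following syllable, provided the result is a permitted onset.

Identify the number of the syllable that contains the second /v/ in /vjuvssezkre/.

Vowels present: u, e, e; each is a nucleus, giving 3 syllables.
V1 /u/ – V2 /e/: /vss/; trying suffixes from longest down, /s/ is the first permitted one, so coda /vs/ | onset /s/.
V2 /e/ – V3 /e/: cluster /zkr/ — the longest permitted-onset suffix is /r/; onset = /r/, preceding coda = /zk/.
Putting it together: vjuvs.sezk.re.
The second /v/ is in the coda of syllable 1 (/vjuvs/).

1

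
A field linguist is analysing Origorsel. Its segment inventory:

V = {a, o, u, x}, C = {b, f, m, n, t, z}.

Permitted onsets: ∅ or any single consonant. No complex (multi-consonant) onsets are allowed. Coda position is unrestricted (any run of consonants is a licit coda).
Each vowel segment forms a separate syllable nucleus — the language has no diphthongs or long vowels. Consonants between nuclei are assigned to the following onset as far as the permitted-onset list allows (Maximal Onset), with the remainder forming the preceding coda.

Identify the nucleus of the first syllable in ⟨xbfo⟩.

x

The vowels are x, o — 2 nuclei, so 2 syllables.
The first nucleus (vowel 1 from the left) is /x/.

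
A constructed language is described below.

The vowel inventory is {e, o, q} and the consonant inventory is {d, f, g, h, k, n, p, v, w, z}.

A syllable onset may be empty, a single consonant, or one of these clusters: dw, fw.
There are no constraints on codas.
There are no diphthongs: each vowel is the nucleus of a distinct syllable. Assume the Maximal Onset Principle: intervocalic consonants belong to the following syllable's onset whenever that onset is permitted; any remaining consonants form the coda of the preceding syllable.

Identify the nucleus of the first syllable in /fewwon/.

Vowels present: e, o; each is a nucleus, giving 2 syllables.
The first nucleus (vowel 1 from the left) is /e/.

e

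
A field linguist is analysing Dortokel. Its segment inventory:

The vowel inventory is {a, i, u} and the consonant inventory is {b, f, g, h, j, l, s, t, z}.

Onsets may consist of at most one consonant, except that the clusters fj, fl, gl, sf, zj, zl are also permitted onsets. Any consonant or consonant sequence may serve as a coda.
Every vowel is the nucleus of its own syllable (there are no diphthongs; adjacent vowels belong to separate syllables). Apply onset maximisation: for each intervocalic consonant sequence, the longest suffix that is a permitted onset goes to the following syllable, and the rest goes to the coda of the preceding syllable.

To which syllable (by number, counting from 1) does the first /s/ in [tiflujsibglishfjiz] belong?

The vowels are i, u, i, i, i — 5 nuclei, so 5 syllables.
Between /i/ (V1) and /u/ (V2): /fl/ is a licit onset in full, so it all attaches to the next syllable.
Between /u/ (V2) and /i/ (V3): /js/; trying suffixes from longest down, /s/ is the first permitted one, so coda /j/ | onset /s/.
Between /i/ (V3) and /i/ (V4): cluster /bgl/ — the longest permitted-onset suffix is /gl/; onset = /gl/, preceding coda = /b/.
Between /i/ (V4) and /i/ (V5): /shfj/; trying suffixes from longest down, /fj/ is the first permitted one, so coda /sh/ | onset /fj/.
Result: ti.fluj.sib.glish.fjiz.
The first /s/ is in the onset of syllable 3 (/sib/).

3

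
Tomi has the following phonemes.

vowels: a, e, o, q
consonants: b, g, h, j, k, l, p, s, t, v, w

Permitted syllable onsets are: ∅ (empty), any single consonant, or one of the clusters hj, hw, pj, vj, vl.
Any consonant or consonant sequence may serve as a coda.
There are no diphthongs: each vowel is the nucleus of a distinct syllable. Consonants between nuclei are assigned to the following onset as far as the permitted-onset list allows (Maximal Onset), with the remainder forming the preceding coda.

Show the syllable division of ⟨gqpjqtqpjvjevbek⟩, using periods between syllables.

Vowels present: q, q, q, e, e; each is a nucleus, giving 5 syllables.
Between /q/ (V1) and /q/ (V2): /pj/ is a licit onset in full, so it all attaches to the next syllable.
Between /q/ (V2) and /q/ (V3): just /t/ — single C goes to the following onset.
Between /q/ (V3) and /e/ (V4): cluster /pjvj/ — the longest permitted-onset suffix is /vj/; onset = /vj/, preceding coda = /pj/.
Between /e/ (V4) and /e/ (V5): /vb/; trying suffixes from longest down, /b/ is the first permitted one, so coda /v/ | onset /b/.

gq.pjq.tqpj.vjev.bek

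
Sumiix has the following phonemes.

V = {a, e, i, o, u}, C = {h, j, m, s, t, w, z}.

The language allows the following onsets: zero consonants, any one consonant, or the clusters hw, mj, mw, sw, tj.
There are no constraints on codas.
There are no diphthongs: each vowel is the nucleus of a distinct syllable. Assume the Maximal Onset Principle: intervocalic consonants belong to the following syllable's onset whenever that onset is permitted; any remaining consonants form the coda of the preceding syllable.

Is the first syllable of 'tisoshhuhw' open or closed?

The vowels are i, o, u — 3 nuclei, so 3 syllables.
V1 /i/ – V2 /o/: /s/ is a single consonant, so it becomes the next onset.
V2 /o/ – V3 /u/: /shh/ splits as /sh/ + /h/ (/h/ is the longest suffix that is a licit onset).
Putting it together: ti.sosh.huhw.
Syllable 1 is /ti/; it ends in its nucleus with no coda, so it is open.

open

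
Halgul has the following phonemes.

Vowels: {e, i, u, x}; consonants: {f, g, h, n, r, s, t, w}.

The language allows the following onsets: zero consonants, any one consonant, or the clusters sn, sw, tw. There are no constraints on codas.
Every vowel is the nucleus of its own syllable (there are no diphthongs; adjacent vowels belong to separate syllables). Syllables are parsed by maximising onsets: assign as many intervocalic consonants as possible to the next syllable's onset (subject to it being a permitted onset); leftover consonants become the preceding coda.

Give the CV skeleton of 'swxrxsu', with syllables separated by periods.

The vowels are x, x, u — 3 nuclei, so 3 syllables.
/x…x/ gap (V1→V2): just /r/ — single C goes to the following onset.
/x…u/ gap (V2→V3): just /s/ — single C goes to the following onset.
Putting it together: swx.rx.su.
Mapping each syllable to C/V: /swx/ → CCV, /rx/ → CV, /su/ → CV.

CCV.CV.CV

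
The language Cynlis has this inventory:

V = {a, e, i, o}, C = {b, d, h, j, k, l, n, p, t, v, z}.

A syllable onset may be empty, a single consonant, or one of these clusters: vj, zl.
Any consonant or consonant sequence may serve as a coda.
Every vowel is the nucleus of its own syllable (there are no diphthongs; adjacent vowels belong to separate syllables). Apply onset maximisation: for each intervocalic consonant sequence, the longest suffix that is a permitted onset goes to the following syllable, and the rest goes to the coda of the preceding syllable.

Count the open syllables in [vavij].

The vowels are a, i — 2 nuclei, so 2 syllables.
Between /a/ (V1) and /i/ (V2): /v/ is a single consonant, so it becomes the next onset.
Syllabification: va.vij.
Classifying each syllable: /va/ (open), /vij/ (closed).
Open syllables: 1.

1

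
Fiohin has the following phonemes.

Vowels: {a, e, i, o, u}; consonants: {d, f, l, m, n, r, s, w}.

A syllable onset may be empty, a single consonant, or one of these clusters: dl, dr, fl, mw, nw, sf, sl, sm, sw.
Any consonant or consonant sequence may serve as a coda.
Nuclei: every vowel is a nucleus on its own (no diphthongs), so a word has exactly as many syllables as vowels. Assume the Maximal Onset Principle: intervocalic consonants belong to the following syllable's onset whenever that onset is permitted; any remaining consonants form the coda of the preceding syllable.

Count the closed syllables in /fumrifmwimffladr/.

4

The vowels are u, i, i, a — 4 nuclei, so 4 syllables.
Between /u/ (V1) and /i/ (V2): cluster /mr/ — the longest permitted-onset suffix is /r/; onset = /r/, preceding coda = /m/.
Between /i/ (V2) and /i/ (V3): cluster /fmw/ — the longest permitted-onset suffix is /mw/; onset = /mw/, preceding coda = /f/.
Between /i/ (V3) and /a/ (V4): /mffl/ splits as /mf/ + /fl/ (/fl/ is the longest suffix that is a licit onset).
Putting it together: fum.rif.mwimf.fladr.
Classifying each syllable: /fum/ (closed), /rif/ (closed), /mwimf/ (closed), /fladr/ (closed).
Closed syllables: 4.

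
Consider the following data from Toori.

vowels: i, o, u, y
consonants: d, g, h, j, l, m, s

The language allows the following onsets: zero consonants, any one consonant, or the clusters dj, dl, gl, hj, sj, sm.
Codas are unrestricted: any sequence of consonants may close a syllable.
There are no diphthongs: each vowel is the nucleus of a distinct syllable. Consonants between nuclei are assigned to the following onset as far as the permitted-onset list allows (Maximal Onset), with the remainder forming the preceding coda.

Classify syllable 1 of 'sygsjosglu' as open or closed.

closed

Nuclei (vowels): y, o, u → 3 syllables.
/y…o/ gap (V1→V2): /gsj/ splits as /g/ + /sj/ (/sj/ is the longest suffix that is a licit onset).
/o…u/ gap (V2→V3): /sgl/; trying suffixes from longest down, /gl/ is the first permitted one, so coda /s/ | onset /gl/.
Putting it together: syg.sjos.glu.
Syllable 1 is /syg/ with coda /g/, so it is closed.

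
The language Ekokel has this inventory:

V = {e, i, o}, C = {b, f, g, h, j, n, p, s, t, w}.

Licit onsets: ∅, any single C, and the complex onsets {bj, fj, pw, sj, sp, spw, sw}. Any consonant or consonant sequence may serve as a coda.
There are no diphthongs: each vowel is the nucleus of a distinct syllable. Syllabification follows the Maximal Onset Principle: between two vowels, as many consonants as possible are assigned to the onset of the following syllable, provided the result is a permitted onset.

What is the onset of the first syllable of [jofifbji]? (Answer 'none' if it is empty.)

j

Nuclei (vowels): o, i, i → 3 syllables.
σ1/σ2 boundary: just /f/ — single C goes to the following onset.
σ2/σ3 boundary: cluster /fbj/ — the longest permitted-onset suffix is /bj/; onset = /bj/, preceding coda = /f/.
So the parse is jo.fif.bji.
Syllable 1 is /jo/: onset /j/, nucleus /o/, coda ∅.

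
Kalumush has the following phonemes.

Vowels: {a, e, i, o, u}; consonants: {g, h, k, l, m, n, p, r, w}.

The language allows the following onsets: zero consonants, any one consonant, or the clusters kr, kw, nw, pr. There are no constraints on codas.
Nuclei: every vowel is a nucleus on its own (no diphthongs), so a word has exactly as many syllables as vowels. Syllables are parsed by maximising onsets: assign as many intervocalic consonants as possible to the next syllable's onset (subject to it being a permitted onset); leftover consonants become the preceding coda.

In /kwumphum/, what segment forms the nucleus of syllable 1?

Vowels present: u, u; each is a nucleus, giving 2 syllables.
The first nucleus (vowel 1 from the left) is /u/.

u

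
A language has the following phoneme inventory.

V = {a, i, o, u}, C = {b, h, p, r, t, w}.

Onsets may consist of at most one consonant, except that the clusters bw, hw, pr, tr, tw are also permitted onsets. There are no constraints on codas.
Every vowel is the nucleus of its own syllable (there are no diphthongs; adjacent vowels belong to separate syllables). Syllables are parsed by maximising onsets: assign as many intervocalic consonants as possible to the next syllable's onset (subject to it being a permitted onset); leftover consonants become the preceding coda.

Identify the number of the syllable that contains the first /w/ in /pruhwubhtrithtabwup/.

2

The vowels are u, u, i, a, u — 5 nuclei, so 5 syllables.
σ1/σ2 boundary: /hw/ — entire cluster is a permitted onset → onset /hw/, coda ∅.
σ2/σ3 boundary: cluster /bhtr/ — the longest permitted-onset suffix is /tr/; onset = /tr/, preceding coda = /bh/.
σ3/σ4 boundary: /tht/ splits as /th/ + /t/ (/t/ is the longest suffix that is a licit onset).
σ4/σ5 boundary: /bw/ — entire cluster is a permitted onset → onset /bw/, coda ∅.
Result: pru.hwubh.trith.ta.bwup.
The first /w/ is in the onset of syllable 2 (/hwubh/).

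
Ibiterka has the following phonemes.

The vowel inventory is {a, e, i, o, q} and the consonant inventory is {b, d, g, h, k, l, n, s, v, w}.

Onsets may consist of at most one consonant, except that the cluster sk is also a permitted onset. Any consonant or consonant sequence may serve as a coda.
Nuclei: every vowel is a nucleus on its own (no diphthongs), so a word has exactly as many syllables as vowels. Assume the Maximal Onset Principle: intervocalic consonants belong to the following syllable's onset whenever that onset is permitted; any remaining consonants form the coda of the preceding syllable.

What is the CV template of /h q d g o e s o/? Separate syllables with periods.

CVC.CV.V.CV

Nuclei (vowels): q, o, e, o → 4 syllables.
Between /q/ (V1) and /o/ (V2): /dg/; trying suffixes from longest down, /g/ is the first permitted one, so coda /d/ | onset /g/.
Between /o/ (V2) and /e/ (V3): hiatus — the boundary sits between the two vowels.
Between /e/ (V3) and /o/ (V4): /s/ → onset of the next syllable (single consonants are always licit onsets).
Syllabification: hqd.go.e.so.
Mapping each syllable to C/V: /hqd/ → CVC, /go/ → CV, /e/ → V, /so/ → CV.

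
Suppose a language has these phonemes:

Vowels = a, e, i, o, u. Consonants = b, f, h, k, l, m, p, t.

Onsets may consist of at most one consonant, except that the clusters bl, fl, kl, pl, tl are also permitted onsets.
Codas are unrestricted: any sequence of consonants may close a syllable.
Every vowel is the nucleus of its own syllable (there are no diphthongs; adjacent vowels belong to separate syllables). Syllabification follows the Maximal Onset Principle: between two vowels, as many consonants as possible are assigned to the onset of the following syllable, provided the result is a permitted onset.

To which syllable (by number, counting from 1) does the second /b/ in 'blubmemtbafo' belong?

Vowels present: u, e, a, o; each is a nucleus, giving 4 syllables.
/u…e/ gap (V1→V2): /bm/; trying suffixes from longest down, /m/ is the first permitted one, so coda /b/ | onset /m/.
/e…a/ gap (V2→V3): /mtb/ — longest licit onset from the right is /b/, leaving /mt/ as coda.
/a…o/ gap (V3→V4): /f/ → onset of the next syllable (single consonants are always licit onsets).
So the parse is blub.memt.ba.fo.
The second /b/ is in the coda of syllable 1 (/blub/).

1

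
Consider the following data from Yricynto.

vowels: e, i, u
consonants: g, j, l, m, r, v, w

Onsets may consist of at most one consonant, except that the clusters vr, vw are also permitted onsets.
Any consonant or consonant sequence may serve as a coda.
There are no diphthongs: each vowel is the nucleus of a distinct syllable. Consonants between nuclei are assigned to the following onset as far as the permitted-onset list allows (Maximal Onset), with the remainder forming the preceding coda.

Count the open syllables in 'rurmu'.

1

Vowels present: u, u; each is a nucleus, giving 2 syllables.
V1 /u/ – V2 /u/: /rm/ — longest licit onset from the right is /m/, leaving /r/ as coda.
Syllabification: rur.mu.
Classifying each syllable: /rur/ (closed), /mu/ (open).
Open syllables: 1.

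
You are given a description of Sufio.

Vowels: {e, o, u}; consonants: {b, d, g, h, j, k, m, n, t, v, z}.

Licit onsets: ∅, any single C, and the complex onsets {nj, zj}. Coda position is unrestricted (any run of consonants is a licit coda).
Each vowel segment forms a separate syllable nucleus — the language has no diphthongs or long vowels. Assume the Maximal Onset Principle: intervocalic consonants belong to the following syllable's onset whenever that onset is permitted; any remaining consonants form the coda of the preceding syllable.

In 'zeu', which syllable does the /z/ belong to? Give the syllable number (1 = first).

Nuclei (vowels): e, u → 2 syllables.
/e…u/ gap (V1→V2): hiatus — the boundary sits between the two vowels.
Result: ze.u.
The /z/ is in the onset of syllable 1 (/ze/).

1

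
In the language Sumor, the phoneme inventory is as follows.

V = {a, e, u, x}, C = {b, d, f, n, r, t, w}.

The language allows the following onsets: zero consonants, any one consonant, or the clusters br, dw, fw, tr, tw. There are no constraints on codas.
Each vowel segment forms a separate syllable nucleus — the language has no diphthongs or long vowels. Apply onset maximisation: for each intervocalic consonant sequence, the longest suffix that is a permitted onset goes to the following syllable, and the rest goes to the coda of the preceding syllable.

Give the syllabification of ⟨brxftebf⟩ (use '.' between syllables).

brxf.tebf

The vowels are x, e — 2 nuclei, so 2 syllables.
V1 /x/ – V2 /e/: /ft/ — longest licit onset from the right is /t/, leaving /f/ as coda.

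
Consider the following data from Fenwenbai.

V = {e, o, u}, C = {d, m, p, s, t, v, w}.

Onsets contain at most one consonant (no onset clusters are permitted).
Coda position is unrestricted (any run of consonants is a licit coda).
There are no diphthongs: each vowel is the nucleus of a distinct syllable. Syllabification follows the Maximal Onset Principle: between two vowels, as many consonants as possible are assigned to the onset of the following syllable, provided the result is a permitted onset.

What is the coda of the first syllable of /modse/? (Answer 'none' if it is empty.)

d

Vowels present: o, e; each is a nucleus, giving 2 syllables.
/o…e/ gap (V1→V2): /ds/ — longest licit onset from the right is /s/, leaving /d/ as coda.
So the parse is mod.se.
Syllable 1 is /mod/: onset /m/, nucleus /o/, coda /d/.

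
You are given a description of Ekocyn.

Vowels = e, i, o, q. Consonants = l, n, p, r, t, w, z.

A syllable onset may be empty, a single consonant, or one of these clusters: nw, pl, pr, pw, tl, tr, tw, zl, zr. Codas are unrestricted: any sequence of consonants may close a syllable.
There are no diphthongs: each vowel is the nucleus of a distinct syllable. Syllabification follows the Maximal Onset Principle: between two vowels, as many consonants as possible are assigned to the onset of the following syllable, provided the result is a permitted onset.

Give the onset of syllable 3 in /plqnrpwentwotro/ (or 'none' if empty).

The vowels are q, e, o, o — 4 nuclei, so 4 syllables.
/q…e/ gap (V1→V2): /nrpw/ — longest licit onset from the right is /pw/, leaving /nr/ as coda.
/e…o/ gap (V2→V3): /ntw/; trying suffixes from longest down, /tw/ is the first permitted one, so coda /n/ | onset /tw/.
/o…o/ gap (V3→V4): /tr/ is a licit onset in full, so it all attaches to the next syllable.
Result: plqnr.pwen.two.tro.
Syllable 3 is /two/: onset /tw/, nucleus /o/, coda ∅.

tw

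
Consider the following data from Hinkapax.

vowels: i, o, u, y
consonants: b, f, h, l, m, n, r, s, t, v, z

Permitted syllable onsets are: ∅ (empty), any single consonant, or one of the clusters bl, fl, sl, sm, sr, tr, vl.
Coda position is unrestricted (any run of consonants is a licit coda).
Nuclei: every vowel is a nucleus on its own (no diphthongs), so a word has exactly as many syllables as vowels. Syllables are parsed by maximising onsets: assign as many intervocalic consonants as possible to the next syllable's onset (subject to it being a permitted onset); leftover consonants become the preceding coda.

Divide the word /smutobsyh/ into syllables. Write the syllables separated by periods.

Vowels present: u, o, y; each is a nucleus, giving 3 syllables.
/u…o/ gap (V1→V2): /t/ → onset of the next syllable (single consonants are always licit onsets).
/o…y/ gap (V2→V3): /bs/; trying suffixes from longest down, /s/ is the first permitted one, so coda /b/ | onset /s/.

smu.tob.syh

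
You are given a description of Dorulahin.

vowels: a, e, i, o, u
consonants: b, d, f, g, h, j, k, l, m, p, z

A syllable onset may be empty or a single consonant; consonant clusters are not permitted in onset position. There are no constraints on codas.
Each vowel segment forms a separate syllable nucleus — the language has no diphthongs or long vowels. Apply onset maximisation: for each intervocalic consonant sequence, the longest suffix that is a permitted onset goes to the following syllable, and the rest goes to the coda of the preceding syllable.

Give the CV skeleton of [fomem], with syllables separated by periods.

CV.CVC

Vowels present: o, e; each is a nucleus, giving 2 syllables.
σ1/σ2 boundary: /m/ → onset of the next syllable (single consonants are always licit onsets).
Result: fo.mem.
Mapping each syllable to C/V: /fo/ → CV, /mem/ → CVC.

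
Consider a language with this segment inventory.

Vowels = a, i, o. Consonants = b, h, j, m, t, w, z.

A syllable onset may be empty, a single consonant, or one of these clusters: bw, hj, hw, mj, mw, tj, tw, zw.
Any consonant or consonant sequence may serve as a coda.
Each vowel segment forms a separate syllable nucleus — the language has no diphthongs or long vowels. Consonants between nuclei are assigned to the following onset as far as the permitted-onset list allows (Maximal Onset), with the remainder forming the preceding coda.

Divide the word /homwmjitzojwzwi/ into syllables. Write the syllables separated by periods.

Nuclei (vowels): o, i, o, i → 4 syllables.
V1 /o/ – V2 /i/: /mwmj/; trying suffixes from longest down, /mj/ is the first permitted one, so coda /mw/ | onset /mj/.
V2 /i/ – V3 /o/: cluster /tz/ — the longest permitted-onset suffix is /z/; onset = /z/, preceding coda = /t/.
V3 /o/ – V4 /i/: /jwzw/ — longest licit onset from the right is /zw/, leaving /jw/ as coda.

homw.mjit.zojw.zwi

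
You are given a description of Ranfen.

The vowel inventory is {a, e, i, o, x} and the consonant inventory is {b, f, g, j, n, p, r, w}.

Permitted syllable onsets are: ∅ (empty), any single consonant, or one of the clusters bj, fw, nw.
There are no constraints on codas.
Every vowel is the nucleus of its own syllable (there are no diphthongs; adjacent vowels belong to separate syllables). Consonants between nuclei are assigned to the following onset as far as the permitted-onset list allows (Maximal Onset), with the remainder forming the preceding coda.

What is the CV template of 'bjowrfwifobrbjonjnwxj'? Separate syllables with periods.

CCVCC.CCV.CVCC.CCVCC.CCVC

Vowels present: o, i, o, o, x; each is a nucleus, giving 5 syllables.
Between /o/ (V1) and /i/ (V2): /wrfw/; trying suffixes from longest down, /fw/ is the first permitted one, so coda /wr/ | onset /fw/.
Between /i/ (V2) and /o/ (V3): /f/ → onset of the next syllable (single consonants are always licit onsets).
Between /o/ (V3) and /o/ (V4): /brbj/; trying suffixes from longest down, /bj/ is the first permitted one, so coda /br/ | onset /bj/.
Between /o/ (V4) and /x/ (V5): cluster /njnw/ — the longest permitted-onset suffix is /nw/; onset = /nw/, preceding coda = /nj/.
Putting it together: bjowr.fwi.fobr.bjonj.nwxj.
Mapping each syllable to C/V: /bjowr/ → CCVCC, /fwi/ → CCV, /fobr/ → CVCC, /bjonj/ → CCVCC, /nwxj/ → CCVC.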